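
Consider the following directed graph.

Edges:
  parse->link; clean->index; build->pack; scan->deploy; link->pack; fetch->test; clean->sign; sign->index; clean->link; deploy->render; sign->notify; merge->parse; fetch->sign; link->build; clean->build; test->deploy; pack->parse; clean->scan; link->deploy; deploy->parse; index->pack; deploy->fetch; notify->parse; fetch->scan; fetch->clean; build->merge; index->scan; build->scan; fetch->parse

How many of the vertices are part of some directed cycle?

A vertex is on a directed cycle iff it belongs to a strongly connected component of size ≥ 2 (or has a self-loop).
The vertices on cycles are {link, pack, scan, sign, test, build, clean, fetch, index, merge, parse, deploy, notify} — 13 in total.

13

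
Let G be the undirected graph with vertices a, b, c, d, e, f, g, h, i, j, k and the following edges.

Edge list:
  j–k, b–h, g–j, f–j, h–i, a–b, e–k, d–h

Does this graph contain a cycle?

DFS, tracking each vertex's parent; an edge to a visited non-parent vertex closes a cycle.
Start from i:
visit i (parent –)
  visit h (parent i)
    visit b (parent h)
      visit a (parent b)
        a–b: parent, skip
      b–h: parent, skip
    h–i: parent, skip
    visit d (parent h)
      d–h: parent, skip
visit c (parent –)
visit e (parent –)
  visit k (parent e)
    k–e: parent, skip
    visit j (parent k)
      visit g (parent j)
        g–j: parent, skip
      visit f (parent j)
        f–j: parent, skip
      j–k: parent, skip
No non-parent visited neighbor found — the graph is a forest.

No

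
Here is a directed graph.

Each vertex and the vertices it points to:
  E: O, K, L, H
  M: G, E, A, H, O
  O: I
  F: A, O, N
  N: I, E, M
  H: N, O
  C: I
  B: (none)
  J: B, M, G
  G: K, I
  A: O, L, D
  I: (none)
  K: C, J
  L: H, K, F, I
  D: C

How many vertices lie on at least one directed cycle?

A vertex is on a directed cycle iff it belongs to a strongly connected component of size ≥ 2 (or has a self-loop).
The vertices on cycles are {A, E, F, G, H, J, K, L, M, N} — 10 in total.

10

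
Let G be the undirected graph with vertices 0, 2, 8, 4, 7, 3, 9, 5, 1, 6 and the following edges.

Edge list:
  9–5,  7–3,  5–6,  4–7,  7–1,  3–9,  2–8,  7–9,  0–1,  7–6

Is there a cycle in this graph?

Yes

DFS, tracking each vertex's parent; an edge to a visited non-parent vertex closes a cycle.
Start from 2:
visit 2 (parent –)
  visit 8 (parent 2)
    8–2: parent, skip
visit 0 (parent –)
  visit 1 (parent 0)
    visit 7 (parent 1)
      visit 3 (parent 7)
        3–7: parent, skip
        visit 9 (parent 3)
          visit 5 (parent 9)
            visit 6 (parent 5)
              6–7: 7 visited and ≠ parent → cycle
Cycle: 7 – 3 – 9 – 5 – 6 – 7.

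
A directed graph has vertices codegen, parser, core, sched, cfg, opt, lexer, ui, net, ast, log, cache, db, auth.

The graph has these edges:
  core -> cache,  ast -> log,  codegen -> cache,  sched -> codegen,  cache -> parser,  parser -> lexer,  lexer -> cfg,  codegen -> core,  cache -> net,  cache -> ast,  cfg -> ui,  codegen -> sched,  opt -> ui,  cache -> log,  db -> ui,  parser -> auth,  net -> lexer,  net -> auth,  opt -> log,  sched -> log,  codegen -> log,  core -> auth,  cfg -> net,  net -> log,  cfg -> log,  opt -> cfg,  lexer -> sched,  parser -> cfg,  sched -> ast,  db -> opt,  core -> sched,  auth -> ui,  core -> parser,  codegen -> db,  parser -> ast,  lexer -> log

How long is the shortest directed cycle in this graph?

2

For each vertex v, BFS finds the shortest path from v back to v.
The shortest such closed walk is codegen → sched → codegen, length 2.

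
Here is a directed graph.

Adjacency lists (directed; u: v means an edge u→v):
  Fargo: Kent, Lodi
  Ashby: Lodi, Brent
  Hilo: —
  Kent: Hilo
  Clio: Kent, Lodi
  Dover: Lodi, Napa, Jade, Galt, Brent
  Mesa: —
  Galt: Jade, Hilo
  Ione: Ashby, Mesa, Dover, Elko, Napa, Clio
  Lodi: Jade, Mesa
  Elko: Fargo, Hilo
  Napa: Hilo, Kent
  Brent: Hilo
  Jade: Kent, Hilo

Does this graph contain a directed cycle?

No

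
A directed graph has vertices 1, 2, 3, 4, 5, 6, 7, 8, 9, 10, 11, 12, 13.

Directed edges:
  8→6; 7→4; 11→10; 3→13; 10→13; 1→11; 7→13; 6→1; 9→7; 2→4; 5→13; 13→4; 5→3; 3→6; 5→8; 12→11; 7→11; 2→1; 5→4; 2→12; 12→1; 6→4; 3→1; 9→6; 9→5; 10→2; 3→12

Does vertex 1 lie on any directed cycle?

1 is on a cycle iff 1 can reach itself via ≥1 edge.
1 → 11 → 10 → 2 → 1 — yes.

Yes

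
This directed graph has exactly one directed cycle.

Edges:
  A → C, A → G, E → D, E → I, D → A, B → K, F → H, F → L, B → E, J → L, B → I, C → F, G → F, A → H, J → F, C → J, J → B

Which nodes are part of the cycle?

A, B, C, D, E, J

DFS with gray/black marking from J:
J gray
  B gray
    I gray
    I black
    K gray
    K black
    E gray
      D gray
        A gray
          C gray
            C→J: J is gray → back edge
Back edge closes the cycle J → B → E → D → A → C → J; its vertices are {A, B, C, D, E, J}.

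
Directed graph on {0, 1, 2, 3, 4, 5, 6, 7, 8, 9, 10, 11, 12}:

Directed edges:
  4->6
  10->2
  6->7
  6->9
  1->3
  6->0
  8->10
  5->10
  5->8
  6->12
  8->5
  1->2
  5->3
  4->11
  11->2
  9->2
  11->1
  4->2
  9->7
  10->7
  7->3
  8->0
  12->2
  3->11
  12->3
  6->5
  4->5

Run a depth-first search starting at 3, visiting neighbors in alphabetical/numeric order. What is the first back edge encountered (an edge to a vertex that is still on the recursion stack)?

DFS from 3 (visiting neighbors in alphabetical/numeric order); mark gray on enter, black on exit:
3 gray
  11 gray
    1 gray
      2 gray
      2 black
      1→3: 3 is gray → back edge
First back edge: 1 → 3.

1→3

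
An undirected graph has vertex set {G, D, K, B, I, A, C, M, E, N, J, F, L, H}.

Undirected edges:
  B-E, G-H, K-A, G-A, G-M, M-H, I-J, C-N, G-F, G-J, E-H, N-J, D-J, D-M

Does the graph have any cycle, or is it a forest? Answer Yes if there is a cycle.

Yes

DFS, tracking each vertex's parent; an edge to a visited non-parent vertex closes a cycle.
Start from A:
visit A (parent –)
  visit G (parent A)
    visit F (parent G)
      F–G: parent, skip
    visit M (parent G)
      visit H (parent M)
        H–G: G visited and ≠ parent → cycle
Cycle: G – M – H – G.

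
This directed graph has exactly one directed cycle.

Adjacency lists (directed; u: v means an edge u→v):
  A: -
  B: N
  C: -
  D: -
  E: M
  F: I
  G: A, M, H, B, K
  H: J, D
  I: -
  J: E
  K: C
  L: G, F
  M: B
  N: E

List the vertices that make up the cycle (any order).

B, E, M, N

DFS with gray/black marking from B:
B gray
  N gray
    E gray
      M gray
        M→B: B is gray → back edge
Back edge closes the cycle B → N → E → M → B; its vertices are {B, E, M, N}.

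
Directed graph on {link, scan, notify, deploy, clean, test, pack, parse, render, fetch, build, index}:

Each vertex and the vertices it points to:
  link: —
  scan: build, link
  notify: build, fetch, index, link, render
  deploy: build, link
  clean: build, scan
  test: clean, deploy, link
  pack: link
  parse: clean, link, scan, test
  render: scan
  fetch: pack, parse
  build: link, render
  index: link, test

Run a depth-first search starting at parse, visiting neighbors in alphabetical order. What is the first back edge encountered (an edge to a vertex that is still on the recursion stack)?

scan->build

DFS from parse (visiting neighbors in alphabetical order); mark gray on enter, black on exit:
parse gray
  clean gray
    build gray
      link gray
      link black
      render gray
        scan gray
          scan→build: build is gray → back edge
First back edge: scan → build.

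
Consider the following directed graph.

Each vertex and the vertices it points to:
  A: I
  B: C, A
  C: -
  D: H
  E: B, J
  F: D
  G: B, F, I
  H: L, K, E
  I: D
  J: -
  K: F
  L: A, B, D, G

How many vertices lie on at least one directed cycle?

A vertex is on a directed cycle iff it belongs to a strongly connected component of size ≥ 2 (or has a self-loop).
The vertices on cycles are {A, B, D, E, F, G, H, I, K, L} — 10 in total.

10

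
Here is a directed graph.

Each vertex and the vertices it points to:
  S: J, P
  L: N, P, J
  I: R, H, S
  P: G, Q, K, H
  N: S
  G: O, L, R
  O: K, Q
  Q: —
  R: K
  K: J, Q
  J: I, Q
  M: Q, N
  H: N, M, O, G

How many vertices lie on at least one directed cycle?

12

A vertex is on a directed cycle iff it belongs to a strongly connected component of size ≥ 2 (or has a self-loop).
The vertices on cycles are {G, H, I, J, K, L, M, N, O, P, R, S} — 12 in total.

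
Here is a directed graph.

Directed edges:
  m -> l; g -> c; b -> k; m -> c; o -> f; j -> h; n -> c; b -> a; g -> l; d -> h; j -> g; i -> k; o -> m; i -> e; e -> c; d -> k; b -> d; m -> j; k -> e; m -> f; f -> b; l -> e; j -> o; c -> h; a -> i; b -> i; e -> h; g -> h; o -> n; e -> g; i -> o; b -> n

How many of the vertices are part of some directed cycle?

A vertex is on a directed cycle iff it belongs to a strongly connected component of size ≥ 2 (or has a self-loop).
The vertices on cycles are {a, b, e, f, g, i, j, l, m, o} — 10 in total.

10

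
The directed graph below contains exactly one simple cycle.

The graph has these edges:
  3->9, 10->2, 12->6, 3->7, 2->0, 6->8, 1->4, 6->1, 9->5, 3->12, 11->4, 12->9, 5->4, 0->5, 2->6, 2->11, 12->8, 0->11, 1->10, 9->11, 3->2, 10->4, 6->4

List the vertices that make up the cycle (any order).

DFS with gray/black marking from 2:
2 gray
  0 gray
    5 gray
      4 gray
      4 black
    5 black
    11 gray
      11→4: 4 black — skip
    11 black
  0 black
  2→11: 11 black — skip
  6 gray
    8 gray
    8 black
    6→4: 4 black — skip
    1 gray
      10 gray
        10→4: 4 black — skip
        10→2: 2 is gray → back edge
Back edge closes the cycle 2 → 6 → 1 → 10 → 2; its vertices are {1, 2, 6, 10}.

1, 2, 6, 10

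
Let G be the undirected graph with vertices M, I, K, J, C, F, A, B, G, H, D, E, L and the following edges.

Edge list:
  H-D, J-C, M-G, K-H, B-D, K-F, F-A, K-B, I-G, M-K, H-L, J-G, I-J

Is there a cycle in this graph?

DFS, tracking each vertex's parent; an edge to a visited non-parent vertex closes a cycle.
Start from A:
visit A (parent –)
  visit F (parent A)
    F–A: parent, skip
    visit K (parent F)
      visit H (parent K)
        visit D (parent H)
          D–H: parent, skip
          visit B (parent D)
            B–K: K visited and ≠ parent → cycle
Cycle: K – H – D – B – K.

Yes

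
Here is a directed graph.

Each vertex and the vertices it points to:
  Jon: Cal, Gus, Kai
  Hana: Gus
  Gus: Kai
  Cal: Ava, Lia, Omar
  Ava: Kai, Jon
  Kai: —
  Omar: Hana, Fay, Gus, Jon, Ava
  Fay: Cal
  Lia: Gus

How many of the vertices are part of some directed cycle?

5

A vertex is on a directed cycle iff it belongs to a strongly connected component of size ≥ 2 (or has a self-loop).
The vertices on cycles are {Ava, Cal, Fay, Jon, Omar} — 5 in total.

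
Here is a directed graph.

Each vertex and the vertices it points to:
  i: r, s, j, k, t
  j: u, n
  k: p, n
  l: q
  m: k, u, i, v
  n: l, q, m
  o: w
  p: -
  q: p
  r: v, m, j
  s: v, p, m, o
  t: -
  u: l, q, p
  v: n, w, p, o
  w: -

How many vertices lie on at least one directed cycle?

A vertex is on a directed cycle iff it belongs to a strongly connected component of size ≥ 2 (or has a self-loop).
The vertices on cycles are {i, j, k, m, n, r, s, v} — 8 in total.

8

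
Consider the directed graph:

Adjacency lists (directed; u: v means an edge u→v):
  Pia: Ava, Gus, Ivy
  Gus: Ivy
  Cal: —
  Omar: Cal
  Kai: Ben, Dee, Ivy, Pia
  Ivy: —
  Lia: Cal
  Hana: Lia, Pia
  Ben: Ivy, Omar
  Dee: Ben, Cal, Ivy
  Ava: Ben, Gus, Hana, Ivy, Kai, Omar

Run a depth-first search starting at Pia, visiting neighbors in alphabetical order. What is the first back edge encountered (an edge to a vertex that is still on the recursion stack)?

DFS from Pia (visiting neighbors in alphabetical order); mark gray on enter, black on exit:
Pia gray
  Ava gray
    Ben gray
      Ivy gray
      Ivy black
      Omar gray
        Cal gray
        Cal black
      Omar black
    Ben black
    Gus gray
      Gus→Ivy: Ivy black — skip
    Gus black
    Hana gray
      Lia gray
        Lia→Cal: Cal black — skip
      Lia black
      Hana→Pia: Pia is gray → back edge
First back edge: Hana → Pia.

Hana->Pia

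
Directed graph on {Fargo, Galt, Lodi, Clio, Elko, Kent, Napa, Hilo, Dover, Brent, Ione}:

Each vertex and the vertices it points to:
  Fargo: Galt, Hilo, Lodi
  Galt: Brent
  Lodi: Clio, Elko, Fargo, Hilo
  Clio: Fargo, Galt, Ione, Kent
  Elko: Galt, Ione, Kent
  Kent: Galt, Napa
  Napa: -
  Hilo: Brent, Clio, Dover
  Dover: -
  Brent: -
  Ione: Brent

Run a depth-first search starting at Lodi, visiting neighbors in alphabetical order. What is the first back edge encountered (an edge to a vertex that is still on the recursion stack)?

Hilo->Clio

DFS from Lodi (visiting neighbors in alphabetical order); mark gray on enter, black on exit:
Lodi gray
  Clio gray
    Fargo gray
      Galt gray
        Brent gray
        Brent black
      Galt black
      Hilo gray
        Hilo→Brent: Brent black — skip
        Hilo→Clio: Clio is gray → back edge
First back edge: Hilo → Clio.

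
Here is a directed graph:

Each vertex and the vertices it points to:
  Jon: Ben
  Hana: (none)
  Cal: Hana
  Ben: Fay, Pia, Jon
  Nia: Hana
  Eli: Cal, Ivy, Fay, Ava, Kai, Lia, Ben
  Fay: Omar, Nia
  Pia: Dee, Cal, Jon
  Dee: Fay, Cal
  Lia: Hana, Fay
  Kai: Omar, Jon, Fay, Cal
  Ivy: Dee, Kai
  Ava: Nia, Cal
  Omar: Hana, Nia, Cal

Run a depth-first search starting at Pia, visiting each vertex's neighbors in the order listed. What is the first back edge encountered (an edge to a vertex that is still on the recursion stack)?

Ben->Pia

DFS from Pia (visiting each vertex's neighbors in the order listed); mark gray on enter, black on exit:
Pia gray
  Dee gray
    Fay gray
      Omar gray
        Hana gray
        Hana black
        Nia gray
          Nia→Hana: Hana black — skip
        Nia black
        Cal gray
          Cal→Hana: Hana black — skip
        Cal black
      Omar black
      Fay→Nia: Nia black — skip
    Fay black
    Dee→Cal: Cal black — skip
  Dee black
  Pia→Cal: Cal black — skip
  Jon gray
    Ben gray
      Ben→Fay: Fay black — skip
      Ben→Pia: Pia is gray → back edge
First back edge: Ben → Pia.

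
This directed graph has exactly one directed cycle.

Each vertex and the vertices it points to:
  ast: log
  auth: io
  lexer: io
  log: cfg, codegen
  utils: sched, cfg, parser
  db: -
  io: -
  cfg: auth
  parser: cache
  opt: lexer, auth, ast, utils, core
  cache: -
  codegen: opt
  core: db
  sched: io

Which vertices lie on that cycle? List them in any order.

ast, log, opt, codegen

DFS with gray/black marking from opt:
opt gray
  lexer gray
    io gray
    io black
  lexer black
  auth gray
    auth→io: io black — skip
  auth black
  ast gray
    log gray
      cfg gray
        cfg→auth: auth black — skip
      cfg black
      codegen gray
        codegen→opt: opt is gray → back edge
Back edge closes the cycle opt → ast → log → codegen → opt; its vertices are {ast, log, opt, codegen}.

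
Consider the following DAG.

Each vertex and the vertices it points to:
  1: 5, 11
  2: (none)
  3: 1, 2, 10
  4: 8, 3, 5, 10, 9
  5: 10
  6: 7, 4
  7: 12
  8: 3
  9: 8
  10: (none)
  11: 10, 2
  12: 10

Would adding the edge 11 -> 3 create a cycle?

Adding 11→3 creates a cycle iff 3 can already reach 11.
Path from 3: 3 → 1 → 11.
So 3 → … → 11 → 3 is a cycle.

Yes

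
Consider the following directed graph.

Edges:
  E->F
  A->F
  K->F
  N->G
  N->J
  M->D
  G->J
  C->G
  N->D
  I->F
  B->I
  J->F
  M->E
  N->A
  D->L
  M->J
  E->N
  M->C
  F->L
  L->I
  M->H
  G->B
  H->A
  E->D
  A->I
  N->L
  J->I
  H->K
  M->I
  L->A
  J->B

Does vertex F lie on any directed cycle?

Yes

F is on a cycle iff F can reach itself via ≥1 edge.
F → L → A → F — yes.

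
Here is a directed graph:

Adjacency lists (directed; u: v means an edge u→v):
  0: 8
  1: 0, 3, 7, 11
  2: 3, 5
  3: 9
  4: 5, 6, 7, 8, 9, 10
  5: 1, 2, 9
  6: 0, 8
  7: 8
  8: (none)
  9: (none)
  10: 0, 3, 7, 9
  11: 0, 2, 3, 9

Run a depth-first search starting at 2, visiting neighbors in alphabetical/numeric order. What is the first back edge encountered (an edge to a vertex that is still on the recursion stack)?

11→2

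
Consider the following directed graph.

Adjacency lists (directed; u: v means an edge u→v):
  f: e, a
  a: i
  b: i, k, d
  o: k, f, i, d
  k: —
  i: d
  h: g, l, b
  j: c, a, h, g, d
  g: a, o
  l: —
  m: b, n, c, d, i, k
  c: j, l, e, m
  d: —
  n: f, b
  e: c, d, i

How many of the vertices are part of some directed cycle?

9

A vertex is on a directed cycle iff it belongs to a strongly connected component of size ≥ 2 (or has a self-loop).
The vertices on cycles are {c, e, f, g, h, j, m, n, o} — 9 in total.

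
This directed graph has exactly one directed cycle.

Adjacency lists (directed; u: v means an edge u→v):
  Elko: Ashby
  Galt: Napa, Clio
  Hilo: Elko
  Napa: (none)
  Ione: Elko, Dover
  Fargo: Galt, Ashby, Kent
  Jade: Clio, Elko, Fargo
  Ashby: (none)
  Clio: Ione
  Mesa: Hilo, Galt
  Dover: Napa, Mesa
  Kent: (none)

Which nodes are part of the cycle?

Clio, Galt, Ione, Mesa, Dover

DFS with gray/black marking from Clio:
Clio gray
  Ione gray
    Elko gray
      Ashby gray
      Ashby black
    Elko black
    Dover gray
      Napa gray
      Napa black
      Mesa gray
        Hilo gray
          Hilo→Elko: Elko black — skip
        Hilo black
        Galt gray
          Galt→Napa: Napa black — skip
          Galt→Clio: Clio is gray → back edge
Back edge closes the cycle Clio → Ione → Dover → Mesa → Galt → Clio; its vertices are {Clio, Galt, Ione, Mesa, Dover}.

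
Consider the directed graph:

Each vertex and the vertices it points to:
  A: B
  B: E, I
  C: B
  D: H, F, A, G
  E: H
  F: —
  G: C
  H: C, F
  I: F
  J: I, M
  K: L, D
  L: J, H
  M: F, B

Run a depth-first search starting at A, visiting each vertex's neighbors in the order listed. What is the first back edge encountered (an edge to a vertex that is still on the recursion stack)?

C->B

DFS from A (visiting each vertex's neighbors in the order listed); mark gray on enter, black on exit:
A gray
  B gray
    E gray
      H gray
        C gray
          C→B: B is gray → back edge
First back edge: C → B.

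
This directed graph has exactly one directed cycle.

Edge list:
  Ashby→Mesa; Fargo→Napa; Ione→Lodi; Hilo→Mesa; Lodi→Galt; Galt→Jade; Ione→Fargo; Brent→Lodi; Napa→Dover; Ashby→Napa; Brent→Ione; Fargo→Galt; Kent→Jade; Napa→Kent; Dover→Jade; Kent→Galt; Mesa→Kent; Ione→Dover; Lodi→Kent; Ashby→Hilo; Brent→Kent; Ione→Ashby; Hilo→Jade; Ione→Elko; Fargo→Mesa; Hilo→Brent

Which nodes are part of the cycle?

Hilo, Ione, Ashby, Brent

DFS with gray/black marking from Ione:
Ione gray
  Lodi gray
    Kent gray
      Galt gray
        Jade gray
        Jade black
      Galt black
      Kent→Jade: Jade black — skip
    Kent black
    Lodi→Galt: Galt black — skip
  Lodi black
  Fargo gray
    Napa gray
      Dover gray
        Dover→Jade: Jade black — skip
      Dover black
      Napa→Kent: Kent black — skip
    Napa black
    Fargo→Galt: Galt black — skip
    Mesa gray
      Mesa→Kent: Kent black — skip
    Mesa black
  Fargo black
  Elko gray
  Elko black
  Ashby gray
    Ashby→Napa: Napa black — skip
    Hilo gray
      Hilo→Jade: Jade black — skip
      Hilo→Mesa: Mesa black — skip
      Brent gray
        Brent→Kent: Kent black — skip
        Brent→Lodi: Lodi black — skip
        Brent→Ione: Ione is gray → back edge
Back edge closes the cycle Ione → Ashby → Hilo → Brent → Ione; its vertices are {Hilo, Ione, Ashby, Brent}.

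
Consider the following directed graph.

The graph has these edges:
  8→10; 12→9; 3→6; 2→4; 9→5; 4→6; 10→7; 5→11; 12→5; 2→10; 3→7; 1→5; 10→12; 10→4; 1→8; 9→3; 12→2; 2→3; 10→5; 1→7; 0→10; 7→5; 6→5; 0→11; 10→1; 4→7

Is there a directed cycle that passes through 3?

No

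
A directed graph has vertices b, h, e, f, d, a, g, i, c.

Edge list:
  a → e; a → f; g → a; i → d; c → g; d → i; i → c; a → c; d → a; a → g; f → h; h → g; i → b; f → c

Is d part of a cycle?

Yes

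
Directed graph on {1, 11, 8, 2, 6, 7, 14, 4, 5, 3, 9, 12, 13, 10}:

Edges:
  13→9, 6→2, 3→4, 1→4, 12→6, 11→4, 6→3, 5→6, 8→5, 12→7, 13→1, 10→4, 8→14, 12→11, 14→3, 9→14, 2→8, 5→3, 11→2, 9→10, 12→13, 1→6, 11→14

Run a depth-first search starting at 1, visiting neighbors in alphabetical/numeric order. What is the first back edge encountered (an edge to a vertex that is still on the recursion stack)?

DFS from 1 (visiting neighbors in alphabetical/numeric order); mark gray on enter, black on exit:
1 gray
  4 gray
  4 black
  6 gray
    2 gray
      8 gray
        5 gray
          3 gray
            3→4: 4 black — skip
          3 black
          5→6: 6 is gray → back edge
First back edge: 5 → 6.

5->6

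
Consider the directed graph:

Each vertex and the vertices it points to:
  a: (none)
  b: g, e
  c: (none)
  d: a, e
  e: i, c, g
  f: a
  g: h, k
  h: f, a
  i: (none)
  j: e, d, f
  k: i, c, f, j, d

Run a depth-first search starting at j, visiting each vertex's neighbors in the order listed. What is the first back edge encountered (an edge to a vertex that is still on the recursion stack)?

DFS from j (visiting each vertex's neighbors in the order listed); mark gray on enter, black on exit:
j gray
  e gray
    i gray
    i black
    c gray
    c black
    g gray
      h gray
        f gray
          a gray
          a black
        f black
        h→a: a black — skip
      h black
      k gray
        k→i: i black — skip
        k→c: c black — skip
        k→f: f black — skip
        k→j: j is gray → back edge
First back edge: k → j.

k->j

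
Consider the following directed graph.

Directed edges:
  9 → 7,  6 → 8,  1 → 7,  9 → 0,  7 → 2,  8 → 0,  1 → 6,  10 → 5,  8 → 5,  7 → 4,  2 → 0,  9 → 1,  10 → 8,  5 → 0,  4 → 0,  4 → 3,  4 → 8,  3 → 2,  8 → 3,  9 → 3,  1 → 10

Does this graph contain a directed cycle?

DFS with white/gray/black marking, starting from 6:
6 gray
  8 gray
    3 gray
      2 gray
        0 gray
        0 black
      2 black
    3 black
    5 gray
      5→0: 0 black — skip
    5 black
    8→0: 0 black — skip
  8 black
6 black
10 gray
  10→5: 5 black — skip
  10→8: 8 black — skip
10 black
4 gray
  4→8: 8 black — skip
  4→0: 0 black — skip
  4→3: 3 black — skip
4 black
1 gray
  7 gray
    7→4: 4 black — skip
    7→2: 2 black — skip
  7 black
  1→6: 6 black — skip
  1→10: 10 black — skip
1 black
9 gray
  9→7: 7 black — skip
  9→0: 0 black — skip
  9→1: 1 black — skip
  9→3: 3 black — skip
9 black
Every edge goes to a white or black vertex — no back edge, so the graph is acyclic.

No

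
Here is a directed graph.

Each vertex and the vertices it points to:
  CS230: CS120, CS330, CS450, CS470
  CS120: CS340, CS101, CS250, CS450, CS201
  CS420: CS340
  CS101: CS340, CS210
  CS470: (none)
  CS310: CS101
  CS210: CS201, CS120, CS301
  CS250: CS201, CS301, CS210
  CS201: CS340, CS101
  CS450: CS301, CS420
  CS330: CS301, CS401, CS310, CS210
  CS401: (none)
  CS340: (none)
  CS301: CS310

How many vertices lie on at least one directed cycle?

A vertex is on a directed cycle iff it belongs to a strongly connected component of size ≥ 2 (or has a self-loop).
The vertices on cycles are {CS101, CS120, CS201, CS210, CS250, CS301, CS310, CS450} — 8 in total.

8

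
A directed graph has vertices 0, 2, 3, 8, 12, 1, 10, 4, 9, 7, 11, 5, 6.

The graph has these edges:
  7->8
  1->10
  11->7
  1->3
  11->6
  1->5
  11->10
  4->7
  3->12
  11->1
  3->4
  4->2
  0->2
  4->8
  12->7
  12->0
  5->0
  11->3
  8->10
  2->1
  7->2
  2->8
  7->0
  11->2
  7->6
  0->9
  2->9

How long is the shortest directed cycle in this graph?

For each vertex v, BFS finds the shortest path from v back to v.
The shortest such closed walk is 3 → 4 → 2 → 1 → 3, length 4.

4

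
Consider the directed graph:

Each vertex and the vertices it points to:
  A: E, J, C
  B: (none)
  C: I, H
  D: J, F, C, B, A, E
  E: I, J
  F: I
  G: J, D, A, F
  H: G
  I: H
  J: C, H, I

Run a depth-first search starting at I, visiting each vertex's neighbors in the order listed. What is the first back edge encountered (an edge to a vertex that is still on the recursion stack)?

C->I

DFS from I (visiting each vertex's neighbors in the order listed); mark gray on enter, black on exit:
I gray
  H gray
    G gray
      J gray
        C gray
          C→I: I is gray → back edge
First back edge: C → I.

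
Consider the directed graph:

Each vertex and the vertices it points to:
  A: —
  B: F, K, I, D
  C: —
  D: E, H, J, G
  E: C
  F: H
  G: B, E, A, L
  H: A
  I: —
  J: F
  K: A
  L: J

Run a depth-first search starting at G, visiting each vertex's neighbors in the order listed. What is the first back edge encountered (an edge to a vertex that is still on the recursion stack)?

DFS from G (visiting each vertex's neighbors in the order listed); mark gray on enter, black on exit:
G gray
  B gray
    F gray
      H gray
        A gray
        A black
      H black
    F black
    K gray
      K→A: A black — skip
    K black
    I gray
    I black
    D gray
      E gray
        C gray
        C black
      E black
      D→H: H black — skip
      J gray
        J→F: F black — skip
      J black
      D→G: G is gray → back edge
First back edge: D → G.

D->G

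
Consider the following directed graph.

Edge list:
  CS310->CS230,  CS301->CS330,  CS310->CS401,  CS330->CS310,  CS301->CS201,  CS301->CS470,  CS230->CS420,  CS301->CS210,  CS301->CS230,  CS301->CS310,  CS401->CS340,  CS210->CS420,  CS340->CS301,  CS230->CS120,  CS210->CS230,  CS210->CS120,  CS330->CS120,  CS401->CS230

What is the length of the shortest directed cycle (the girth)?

4

For each vertex v, BFS finds the shortest path from v back to v.
The shortest such closed walk is CS301 → CS310 → CS401 → CS340 → CS301, length 4.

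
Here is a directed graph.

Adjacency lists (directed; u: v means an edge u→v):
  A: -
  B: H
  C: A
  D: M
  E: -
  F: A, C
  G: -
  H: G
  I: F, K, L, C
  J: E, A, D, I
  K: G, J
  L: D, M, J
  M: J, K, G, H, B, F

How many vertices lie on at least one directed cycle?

6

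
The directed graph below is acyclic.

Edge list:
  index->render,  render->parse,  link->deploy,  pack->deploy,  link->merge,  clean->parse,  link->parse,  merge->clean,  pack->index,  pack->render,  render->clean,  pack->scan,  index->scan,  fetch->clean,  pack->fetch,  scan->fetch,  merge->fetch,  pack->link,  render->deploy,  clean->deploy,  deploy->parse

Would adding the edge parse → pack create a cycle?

Yes

Adding parse→pack creates a cycle iff pack can already reach parse.
Path from pack: pack → link → parse.
So pack → … → parse → pack is a cycle.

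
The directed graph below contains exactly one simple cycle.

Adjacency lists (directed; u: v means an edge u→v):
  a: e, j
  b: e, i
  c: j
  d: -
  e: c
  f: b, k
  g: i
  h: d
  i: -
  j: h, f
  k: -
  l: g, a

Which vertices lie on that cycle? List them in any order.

b, c, e, f, j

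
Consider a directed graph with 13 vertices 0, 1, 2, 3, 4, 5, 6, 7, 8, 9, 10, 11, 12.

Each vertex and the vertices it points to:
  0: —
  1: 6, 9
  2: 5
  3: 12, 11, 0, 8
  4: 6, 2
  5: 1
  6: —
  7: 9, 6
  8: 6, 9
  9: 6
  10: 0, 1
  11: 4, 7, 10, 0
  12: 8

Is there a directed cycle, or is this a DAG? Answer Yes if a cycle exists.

DFS with white/gray/black marking, starting from 8:
8 gray
  6 gray
  6 black
  9 gray
    9→6: 6 black — skip
  9 black
8 black
0 gray
0 black
1 gray
  1→6: 6 black — skip
  1→9: 9 black — skip
1 black
2 gray
  5 gray
    5→1: 1 black — skip
  5 black
2 black
3 gray
  12 gray
    12→8: 8 black — skip
  12 black
  11 gray
    4 gray
      4→6: 6 black — skip
      4→2: 2 black — skip
    4 black
    7 gray
      7→9: 9 black — skip
      7→6: 6 black — skip
    7 black
    10 gray
      10→0: 0 black — skip
      10→1: 1 black — skip
    10 black
    11→0: 0 black — skip
  11 black
  3→0: 0 black — skip
  3→8: 8 black — skip
3 black
Every edge goes to a white or black vertex — no back edge, so the graph is acyclic.

No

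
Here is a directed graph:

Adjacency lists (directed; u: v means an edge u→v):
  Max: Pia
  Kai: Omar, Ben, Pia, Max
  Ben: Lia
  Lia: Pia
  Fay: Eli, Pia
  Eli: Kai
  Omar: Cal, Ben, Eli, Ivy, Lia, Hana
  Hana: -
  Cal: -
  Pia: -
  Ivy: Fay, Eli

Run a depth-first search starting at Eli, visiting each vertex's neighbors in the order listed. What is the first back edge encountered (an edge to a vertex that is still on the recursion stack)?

DFS from Eli (visiting each vertex's neighbors in the order listed); mark gray on enter, black on exit:
Eli gray
  Kai gray
    Omar gray
      Cal gray
      Cal black
      Ben gray
        Lia gray
          Pia gray
          Pia black
        Lia black
      Ben black
      Omar→Eli: Eli is gray → back edge
First back edge: Omar → Eli.

Omar->Eli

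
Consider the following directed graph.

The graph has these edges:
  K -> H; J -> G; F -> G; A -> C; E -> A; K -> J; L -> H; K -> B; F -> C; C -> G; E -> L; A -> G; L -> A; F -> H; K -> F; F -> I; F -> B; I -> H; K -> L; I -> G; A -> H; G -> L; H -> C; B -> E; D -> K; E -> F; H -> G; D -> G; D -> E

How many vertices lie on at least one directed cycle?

8

A vertex is on a directed cycle iff it belongs to a strongly connected component of size ≥ 2 (or has a self-loop).
The vertices on cycles are {A, B, C, E, F, G, H, L} — 8 in total.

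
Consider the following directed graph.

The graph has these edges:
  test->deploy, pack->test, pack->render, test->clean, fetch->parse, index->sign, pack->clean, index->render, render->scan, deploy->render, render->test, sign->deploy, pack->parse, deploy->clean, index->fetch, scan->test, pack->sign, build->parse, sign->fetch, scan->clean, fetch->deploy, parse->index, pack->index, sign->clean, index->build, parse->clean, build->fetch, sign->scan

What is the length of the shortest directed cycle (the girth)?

For each vertex v, BFS finds the shortest path from v back to v.
The shortest such closed walk is index → build → parse → index, length 3.

3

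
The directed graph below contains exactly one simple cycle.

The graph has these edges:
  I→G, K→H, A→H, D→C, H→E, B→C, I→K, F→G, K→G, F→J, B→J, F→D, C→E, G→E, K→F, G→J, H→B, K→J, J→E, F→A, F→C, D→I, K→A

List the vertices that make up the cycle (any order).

D, F, I, K

DFS with gray/black marking from I:
I gray
  G gray
    J gray
      E gray
      E black
    J black
    G→E: E black — skip
  G black
  K gray
    A gray
      H gray
        B gray
          B→J: J black — skip
          C gray
            C→E: E black — skip
          C black
        B black
        H→E: E black — skip
      H black
    A black
    K→G: G black — skip
    K→J: J black — skip
    K→H: H black — skip
    F gray
      F→G: G black — skip
      F→C: C black — skip
      F→A: A black — skip
      F→J: J black — skip
      D gray
        D→I: I is gray → back edge
Back edge closes the cycle I → K → F → D → I; its vertices are {D, F, I, K}.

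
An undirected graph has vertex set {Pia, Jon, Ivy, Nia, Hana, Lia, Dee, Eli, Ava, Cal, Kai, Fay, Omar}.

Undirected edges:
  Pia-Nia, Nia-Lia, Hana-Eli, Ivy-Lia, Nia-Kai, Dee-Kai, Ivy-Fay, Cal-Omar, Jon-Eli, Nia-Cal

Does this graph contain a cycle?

No

DFS, tracking each vertex's parent; an edge to a visited non-parent vertex closes a cycle.
Start from Jon:
visit Jon (parent –)
  visit Eli (parent Jon)
    Eli–Jon: parent, skip
    visit Hana (parent Eli)
      Hana–Eli: parent, skip
visit Pia (parent –)
  visit Nia (parent Pia)
    visit Lia (parent Nia)
      Lia–Nia: parent, skip
      visit Ivy (parent Lia)
        Ivy–Lia: parent, skip
        visit Fay (parent Ivy)
          Fay–Ivy: parent, skip
    Nia–Pia: parent, skip
    visit Cal (parent Nia)
      visit Omar (parent Cal)
        Omar–Cal: parent, skip
      Cal–Nia: parent, skip
    visit Kai (parent Nia)
      Kai–Nia: parent, skip
      visit Dee (parent Kai)
        Dee–Kai: parent, skip
visit Ava (parent –)
No non-parent visited neighbor found — the graph is a forest.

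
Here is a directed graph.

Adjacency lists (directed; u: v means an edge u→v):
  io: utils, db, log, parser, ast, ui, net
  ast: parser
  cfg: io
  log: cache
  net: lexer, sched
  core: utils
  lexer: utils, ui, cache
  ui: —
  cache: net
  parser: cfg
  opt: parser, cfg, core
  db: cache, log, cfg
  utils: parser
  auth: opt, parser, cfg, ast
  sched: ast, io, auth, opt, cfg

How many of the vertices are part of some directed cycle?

14

A vertex is on a directed cycle iff it belongs to a strongly connected component of size ≥ 2 (or has a self-loop).
The vertices on cycles are {db, io, ast, cfg, log, net, opt, auth, core, cache, lexer, sched, utils, parser} — 14 in total.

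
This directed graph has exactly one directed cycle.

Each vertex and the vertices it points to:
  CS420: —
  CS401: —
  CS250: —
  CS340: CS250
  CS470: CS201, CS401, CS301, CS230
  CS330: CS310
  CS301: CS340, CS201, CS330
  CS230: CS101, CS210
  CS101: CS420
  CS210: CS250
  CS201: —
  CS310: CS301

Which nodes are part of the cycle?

DFS with gray/black marking from CS301:
CS301 gray
  CS340 gray
    CS250 gray
    CS250 black
  CS340 black
  CS201 gray
  CS201 black
  CS330 gray
    CS310 gray
      CS310→CS301: CS301 is gray → back edge
Back edge closes the cycle CS301 → CS330 → CS310 → CS301; its vertices are {CS301, CS310, CS330}.

CS301, CS310, CS330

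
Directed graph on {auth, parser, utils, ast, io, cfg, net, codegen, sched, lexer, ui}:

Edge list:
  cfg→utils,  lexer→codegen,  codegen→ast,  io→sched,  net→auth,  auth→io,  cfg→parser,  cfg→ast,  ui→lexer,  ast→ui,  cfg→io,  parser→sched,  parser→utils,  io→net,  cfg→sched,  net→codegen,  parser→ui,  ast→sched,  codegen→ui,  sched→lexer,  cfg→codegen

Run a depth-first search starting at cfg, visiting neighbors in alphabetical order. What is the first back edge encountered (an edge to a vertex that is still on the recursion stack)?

DFS from cfg (visiting neighbors in alphabetical order); mark gray on enter, black on exit:
cfg gray
  ast gray
    sched gray
      lexer gray
        codegen gray
          codegen→ast: ast is gray → back edge
First back edge: codegen → ast.

codegen→ast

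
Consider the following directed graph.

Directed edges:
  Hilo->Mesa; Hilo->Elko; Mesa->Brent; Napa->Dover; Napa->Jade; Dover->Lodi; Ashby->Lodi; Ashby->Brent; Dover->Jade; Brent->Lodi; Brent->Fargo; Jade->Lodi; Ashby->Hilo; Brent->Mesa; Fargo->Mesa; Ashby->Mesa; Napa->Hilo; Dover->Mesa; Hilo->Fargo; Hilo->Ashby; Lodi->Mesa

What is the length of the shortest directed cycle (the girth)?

For each vertex v, BFS finds the shortest path from v back to v.
The shortest such closed walk is Hilo → Ashby → Hilo, length 2.

2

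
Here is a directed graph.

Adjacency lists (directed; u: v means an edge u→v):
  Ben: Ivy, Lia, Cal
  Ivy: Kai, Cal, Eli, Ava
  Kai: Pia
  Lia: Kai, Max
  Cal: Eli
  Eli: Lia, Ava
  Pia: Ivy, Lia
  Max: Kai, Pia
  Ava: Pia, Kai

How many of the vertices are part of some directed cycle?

8

A vertex is on a directed cycle iff it belongs to a strongly connected component of size ≥ 2 (or has a self-loop).
The vertices on cycles are {Ava, Cal, Eli, Ivy, Kai, Lia, Max, Pia} — 8 in total.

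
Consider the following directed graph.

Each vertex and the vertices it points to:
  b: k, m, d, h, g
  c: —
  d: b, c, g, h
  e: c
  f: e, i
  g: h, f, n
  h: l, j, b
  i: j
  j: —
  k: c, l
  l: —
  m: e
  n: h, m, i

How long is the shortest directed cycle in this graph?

For each vertex v, BFS finds the shortest path from v back to v.
The shortest such closed walk is d → b → d, length 2.

2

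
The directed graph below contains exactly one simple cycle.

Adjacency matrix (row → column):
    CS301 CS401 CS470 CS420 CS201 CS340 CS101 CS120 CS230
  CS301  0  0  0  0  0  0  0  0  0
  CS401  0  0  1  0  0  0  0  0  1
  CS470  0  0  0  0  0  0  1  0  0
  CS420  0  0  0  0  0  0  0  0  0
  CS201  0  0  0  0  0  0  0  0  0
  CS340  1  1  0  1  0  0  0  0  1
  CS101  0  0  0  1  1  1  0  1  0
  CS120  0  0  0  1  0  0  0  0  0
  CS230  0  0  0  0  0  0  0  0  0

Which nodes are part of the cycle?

DFS with gray/black marking from CS101:
CS101 gray
  CS201 gray
  CS201 black
  CS340 gray
    CS401 gray
      CS470 gray
        CS470→CS101: CS101 is gray → back edge
Back edge closes the cycle CS101 → CS340 → CS401 → CS470 → CS101; its vertices are {CS101, CS340, CS401, CS470}.

CS101, CS340, CS401, CS470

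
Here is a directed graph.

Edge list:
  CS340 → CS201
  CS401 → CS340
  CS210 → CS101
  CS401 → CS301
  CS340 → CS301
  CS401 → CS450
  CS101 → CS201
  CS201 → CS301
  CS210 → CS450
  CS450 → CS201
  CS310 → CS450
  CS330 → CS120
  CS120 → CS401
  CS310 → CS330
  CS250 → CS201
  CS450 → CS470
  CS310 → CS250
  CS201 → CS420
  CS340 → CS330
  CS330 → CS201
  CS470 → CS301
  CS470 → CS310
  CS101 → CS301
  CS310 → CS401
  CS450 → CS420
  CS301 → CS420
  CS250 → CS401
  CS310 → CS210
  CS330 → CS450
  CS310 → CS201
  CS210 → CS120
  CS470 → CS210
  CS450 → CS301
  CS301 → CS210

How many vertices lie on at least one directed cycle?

12

A vertex is on a directed cycle iff it belongs to a strongly connected component of size ≥ 2 (or has a self-loop).
The vertices on cycles are {CS101, CS120, CS201, CS210, CS250, CS301, CS310, CS330, CS340, CS401, CS450, CS470} — 12 in total.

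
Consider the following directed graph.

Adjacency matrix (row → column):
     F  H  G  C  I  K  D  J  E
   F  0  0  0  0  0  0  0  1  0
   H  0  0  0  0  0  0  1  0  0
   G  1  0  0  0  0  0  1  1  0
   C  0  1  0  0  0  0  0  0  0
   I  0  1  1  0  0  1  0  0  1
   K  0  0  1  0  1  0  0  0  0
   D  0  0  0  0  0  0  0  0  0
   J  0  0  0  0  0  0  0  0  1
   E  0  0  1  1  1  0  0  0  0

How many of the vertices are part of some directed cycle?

6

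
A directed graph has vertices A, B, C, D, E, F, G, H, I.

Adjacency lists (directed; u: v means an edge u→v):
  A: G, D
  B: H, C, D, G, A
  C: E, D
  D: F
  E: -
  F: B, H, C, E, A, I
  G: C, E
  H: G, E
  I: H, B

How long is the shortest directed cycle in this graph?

3

For each vertex v, BFS finds the shortest path from v back to v.
The shortest such closed walk is D → F → B → D, length 3.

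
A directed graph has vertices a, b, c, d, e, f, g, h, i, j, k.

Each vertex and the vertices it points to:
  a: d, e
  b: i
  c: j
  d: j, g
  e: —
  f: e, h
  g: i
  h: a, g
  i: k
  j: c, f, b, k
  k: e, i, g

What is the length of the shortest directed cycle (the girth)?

2

For each vertex v, BFS finds the shortest path from v back to v.
The shortest such closed walk is j → c → j, length 2.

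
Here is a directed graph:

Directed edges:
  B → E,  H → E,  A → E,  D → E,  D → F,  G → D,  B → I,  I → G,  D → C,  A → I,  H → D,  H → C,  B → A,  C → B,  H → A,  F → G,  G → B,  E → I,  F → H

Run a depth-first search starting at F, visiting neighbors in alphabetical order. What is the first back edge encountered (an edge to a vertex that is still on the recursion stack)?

I->G

DFS from F (visiting neighbors in alphabetical order); mark gray on enter, black on exit:
F gray
  G gray
    B gray
      A gray
        E gray
          I gray
            I→G: G is gray → back edge
First back edge: I → G.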